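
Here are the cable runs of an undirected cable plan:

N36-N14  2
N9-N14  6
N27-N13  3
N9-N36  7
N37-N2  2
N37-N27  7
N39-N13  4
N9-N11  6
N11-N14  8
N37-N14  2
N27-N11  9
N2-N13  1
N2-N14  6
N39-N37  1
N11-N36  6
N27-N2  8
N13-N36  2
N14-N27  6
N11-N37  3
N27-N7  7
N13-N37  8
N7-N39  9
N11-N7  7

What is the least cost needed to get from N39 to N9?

Compare a few routes:
N39 - N37 - N14 - N9: 1+2+6 = 9
N39 - N37 - N14 - N36 - N9: 1+2+2+7 = 12
N39 - N37 - N11 - N9: 1+3+6 = 10
The minimum is 9 via N39 - N37 - N14 - N9.

9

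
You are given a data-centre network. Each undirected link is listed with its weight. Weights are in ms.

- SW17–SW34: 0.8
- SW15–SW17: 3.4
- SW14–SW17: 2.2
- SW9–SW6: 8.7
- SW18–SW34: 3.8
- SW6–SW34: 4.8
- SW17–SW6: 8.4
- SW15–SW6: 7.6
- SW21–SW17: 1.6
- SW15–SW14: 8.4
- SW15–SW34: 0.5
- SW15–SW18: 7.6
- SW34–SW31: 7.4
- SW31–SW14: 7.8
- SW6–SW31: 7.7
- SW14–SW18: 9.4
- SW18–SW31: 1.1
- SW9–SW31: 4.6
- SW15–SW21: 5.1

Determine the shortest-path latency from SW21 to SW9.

Compare a few routes:
SW21 - SW17 - SW34 - SW31 - SW9: 1.6+0.8+7.4+4.6 = 14.4
SW21 - SW17 - SW34 - SW18 - SW31 - SW9: 1.6+0.8+3.8+1.1+4.6 = 11.9
The minimum is 11.9 ms via SW21 - SW17 - SW34 - SW18 - SW31 - SW9.

11.9 ms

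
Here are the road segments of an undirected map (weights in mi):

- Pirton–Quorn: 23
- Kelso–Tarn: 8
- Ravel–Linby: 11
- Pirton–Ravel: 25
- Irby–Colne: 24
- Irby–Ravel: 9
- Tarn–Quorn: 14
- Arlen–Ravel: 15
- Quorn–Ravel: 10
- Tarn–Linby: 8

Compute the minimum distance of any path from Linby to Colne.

Shortest distances from Linby:
Linby: 0
Tarn: 8  (via Linby)
Ravel: 11  (via Linby)
Kelso: 16  (via Tarn)
Irby: 20  (via Ravel)
Quorn: 21  (via Ravel)
Arlen: 26  (via Ravel)
Pirton: 36  (via Ravel)
Colne: 44  (via Irby)
Shortest route: Linby–Ravel–Irby–Colne = 44 mi.

44 mi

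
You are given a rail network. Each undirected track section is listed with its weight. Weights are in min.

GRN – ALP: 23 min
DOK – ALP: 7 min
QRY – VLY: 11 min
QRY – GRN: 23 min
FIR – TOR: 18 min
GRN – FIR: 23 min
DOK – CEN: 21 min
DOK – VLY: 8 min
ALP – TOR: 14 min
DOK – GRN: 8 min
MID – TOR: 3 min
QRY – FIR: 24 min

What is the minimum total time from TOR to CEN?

Settle nodes by increasing distance from TOR:
TOR: 0
MID: 3  (via TOR)
ALP: 14  (via TOR)
FIR: 18  (via TOR)
DOK: 21  (via ALP)
VLY: 29  (via DOK)
GRN: 29  (via DOK)
QRY: 40  (via VLY)
CEN: 42  (via DOK)
Shortest route: TOR → ALP → DOK → CEN = 42 min.

42 min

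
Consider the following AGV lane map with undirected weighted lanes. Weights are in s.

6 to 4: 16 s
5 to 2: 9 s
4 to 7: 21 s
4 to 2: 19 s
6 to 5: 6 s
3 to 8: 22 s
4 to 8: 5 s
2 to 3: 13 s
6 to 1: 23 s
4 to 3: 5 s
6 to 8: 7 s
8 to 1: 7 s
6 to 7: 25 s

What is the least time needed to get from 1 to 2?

29 s

Running Dijkstra from 1:
1: 0
8: 7  (via 1)
4: 12  (via 8)
6: 14  (via 8)
3: 17  (via 4)
5: 20  (via 6)
2: 29  (via 5)
Shortest route: 1–8–6–5–2 = 29 s.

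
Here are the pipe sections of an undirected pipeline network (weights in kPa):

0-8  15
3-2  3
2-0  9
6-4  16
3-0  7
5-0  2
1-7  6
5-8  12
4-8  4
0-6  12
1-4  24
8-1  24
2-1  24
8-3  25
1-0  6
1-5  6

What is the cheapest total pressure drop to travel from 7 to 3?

Settle nodes by increasing distance from 7:
7: 0
1: 6  (via 7)
0: 12  (via 1)
5: 12  (via 1)
3: 19  (via 0)
Shortest route: 7–1–0–3 = 19 kPa.

19 kPa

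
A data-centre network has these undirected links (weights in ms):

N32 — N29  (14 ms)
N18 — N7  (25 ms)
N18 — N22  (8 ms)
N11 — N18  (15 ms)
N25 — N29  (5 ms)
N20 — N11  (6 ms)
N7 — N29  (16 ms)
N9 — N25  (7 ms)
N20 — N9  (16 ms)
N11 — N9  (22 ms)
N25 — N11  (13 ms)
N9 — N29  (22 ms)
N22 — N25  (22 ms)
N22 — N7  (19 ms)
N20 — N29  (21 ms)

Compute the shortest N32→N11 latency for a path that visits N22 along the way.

Shortest N32→N22: N32–N29–N25–N22 = 41
Best N22 to N11: N22–N18–N11 costing 23
Total via N22: 41 + 23 = 64 ms.

64 ms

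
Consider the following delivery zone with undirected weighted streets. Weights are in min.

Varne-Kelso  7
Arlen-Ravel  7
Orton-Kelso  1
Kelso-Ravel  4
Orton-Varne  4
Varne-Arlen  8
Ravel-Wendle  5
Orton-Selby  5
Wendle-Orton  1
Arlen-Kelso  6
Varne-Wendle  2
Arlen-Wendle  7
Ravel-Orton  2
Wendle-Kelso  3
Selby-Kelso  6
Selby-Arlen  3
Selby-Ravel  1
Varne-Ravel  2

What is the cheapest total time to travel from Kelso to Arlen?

6 min

Settle nodes by increasing distance from Kelso:
Kelso: 0
Orton: 1  (via Kelso)
Wendle: 2  (via Orton)
Ravel: 3  (via Orton)
Selby: 4  (via Ravel)
Varne: 4  (via Wendle)
Arlen: 6  (via Kelso)
Shortest route: Kelso–Arlen = 6 min.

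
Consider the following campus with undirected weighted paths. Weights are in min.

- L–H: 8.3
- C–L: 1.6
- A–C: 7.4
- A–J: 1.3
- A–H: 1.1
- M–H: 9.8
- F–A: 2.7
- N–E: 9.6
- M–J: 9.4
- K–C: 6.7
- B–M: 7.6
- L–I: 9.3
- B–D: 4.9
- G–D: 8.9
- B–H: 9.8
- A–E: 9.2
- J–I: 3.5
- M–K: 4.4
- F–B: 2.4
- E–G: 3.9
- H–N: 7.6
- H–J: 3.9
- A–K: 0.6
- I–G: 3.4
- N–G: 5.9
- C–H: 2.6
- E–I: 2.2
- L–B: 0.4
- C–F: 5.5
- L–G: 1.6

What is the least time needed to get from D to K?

10.6 min

Enumerating some paths:
D - B - F - A - K: 4.9+2.4+2.7+0.6 = 10.6
D - B - L - C - H - A - K: 4.9+0.4+1.6+2.6+1.1+0.6 = 11.2
D - B - L - C - K: 4.9+0.4+1.6+6.7 = 13.6
The minimum is 10.6 min via D - B - F - A - K.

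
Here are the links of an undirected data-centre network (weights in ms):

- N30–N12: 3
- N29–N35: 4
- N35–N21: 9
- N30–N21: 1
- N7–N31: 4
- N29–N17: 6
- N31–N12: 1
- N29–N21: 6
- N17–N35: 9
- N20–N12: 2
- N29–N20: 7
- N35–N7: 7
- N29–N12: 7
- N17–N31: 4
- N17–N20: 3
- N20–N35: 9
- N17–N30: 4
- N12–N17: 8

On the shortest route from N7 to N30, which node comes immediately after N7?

N31

Enumerating some paths:
N7–N31–N12–N30: 4+1+3 = 8
N7–N31–N17–N30: 4+4+4 = 12
The minimum is 8 ms via N7–N31–N12–N30.
So from N7 the first move is to N31.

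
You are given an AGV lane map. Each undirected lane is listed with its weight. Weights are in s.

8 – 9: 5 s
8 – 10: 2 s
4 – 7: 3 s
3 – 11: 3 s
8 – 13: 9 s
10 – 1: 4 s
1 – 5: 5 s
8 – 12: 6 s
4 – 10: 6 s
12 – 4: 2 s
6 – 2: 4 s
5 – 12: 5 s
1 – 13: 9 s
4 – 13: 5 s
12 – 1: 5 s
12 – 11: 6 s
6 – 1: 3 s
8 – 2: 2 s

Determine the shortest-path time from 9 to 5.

Candidate routes:
9 - 8 - 10 - 1 - 5: 5+2+4+5 = 16
9 - 8 - 10 - 1 - 12 - 5: 5+2+4+5+5 = 21
9 - 8 - 10 - 4 - 12 - 5: 5+2+6+2+5 = 20
9 - 8 - 2 - 6 - 1 - 5: 5+2+4+3+5 = 19
Cheapest is 9 - 8 - 10 - 1 - 5 at 16 s.

16 s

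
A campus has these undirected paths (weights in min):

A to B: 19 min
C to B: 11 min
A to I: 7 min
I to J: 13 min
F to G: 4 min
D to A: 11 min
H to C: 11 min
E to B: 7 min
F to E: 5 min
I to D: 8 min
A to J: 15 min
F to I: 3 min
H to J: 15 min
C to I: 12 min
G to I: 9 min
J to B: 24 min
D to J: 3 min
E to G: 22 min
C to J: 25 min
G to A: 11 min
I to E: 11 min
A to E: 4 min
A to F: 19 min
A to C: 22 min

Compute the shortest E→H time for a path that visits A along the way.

33 min

Best E to A: E → A costing 4
Best A to H: A → D → J → H costing 29
Total via A: 4 + 29 = 33 min.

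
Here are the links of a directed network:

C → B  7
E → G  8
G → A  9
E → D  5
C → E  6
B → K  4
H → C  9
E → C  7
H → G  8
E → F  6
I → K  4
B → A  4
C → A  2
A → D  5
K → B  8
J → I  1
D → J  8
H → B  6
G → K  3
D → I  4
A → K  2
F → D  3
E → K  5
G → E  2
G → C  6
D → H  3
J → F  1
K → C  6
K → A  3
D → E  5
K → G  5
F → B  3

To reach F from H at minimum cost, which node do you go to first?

G

Compare a few routes:
H–B–A–D–J–F: 6+4+5+8+1 = 24
H–B–K–G–E–F: 6+4+5+2+6 = 23
H–C–E–F: 9+6+6 = 21
H–G–E–F: 8+2+6 = 16
The minimum is 16 via H–G–E–F.
So from H the first move is to G.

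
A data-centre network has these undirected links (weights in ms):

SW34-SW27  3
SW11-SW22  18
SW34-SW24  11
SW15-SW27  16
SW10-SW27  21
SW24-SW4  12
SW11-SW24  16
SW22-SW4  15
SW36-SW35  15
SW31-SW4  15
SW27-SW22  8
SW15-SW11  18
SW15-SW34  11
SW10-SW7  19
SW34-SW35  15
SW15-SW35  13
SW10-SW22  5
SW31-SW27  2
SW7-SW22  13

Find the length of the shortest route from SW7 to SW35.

Shortest distances from SW7:
SW7: 0
SW22: 13  (via SW7)
SW10: 18  (via SW22)
SW27: 21  (via SW22)
SW31: 23  (via SW27)
SW34: 24  (via SW27)
SW4: 28  (via SW22)
SW11: 31  (via SW22)
SW24: 35  (via SW34)
SW15: 35  (via SW34)
SW35: 39  (via SW34)
Shortest route: SW7–SW22–SW27–SW34–SW35 = 39 ms.

39 ms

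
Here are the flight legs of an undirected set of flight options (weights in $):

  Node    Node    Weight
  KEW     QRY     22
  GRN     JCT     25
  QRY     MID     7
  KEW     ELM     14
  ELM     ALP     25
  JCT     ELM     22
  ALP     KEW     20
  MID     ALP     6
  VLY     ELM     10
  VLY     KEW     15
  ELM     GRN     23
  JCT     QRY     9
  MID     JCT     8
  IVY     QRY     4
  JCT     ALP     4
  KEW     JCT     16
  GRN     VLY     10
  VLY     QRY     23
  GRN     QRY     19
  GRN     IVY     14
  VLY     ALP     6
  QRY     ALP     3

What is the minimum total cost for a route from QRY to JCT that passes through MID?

Best QRY to MID: QRY → MID costing 7
Shortest MID→JCT: MID → JCT = 8
Total via MID: 7 + 8 = $15.

$15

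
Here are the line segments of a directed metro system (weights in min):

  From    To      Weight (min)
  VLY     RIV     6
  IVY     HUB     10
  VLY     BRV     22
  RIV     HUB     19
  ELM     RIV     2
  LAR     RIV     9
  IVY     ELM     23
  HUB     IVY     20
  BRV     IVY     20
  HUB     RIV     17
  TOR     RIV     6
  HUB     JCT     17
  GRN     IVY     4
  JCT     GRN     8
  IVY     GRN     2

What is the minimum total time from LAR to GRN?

Running Dijkstra from LAR:
LAR: 0
RIV: 9  (via LAR)
HUB: 28  (via RIV)
JCT: 45  (via HUB)
IVY: 48  (via HUB)
GRN: 50  (via IVY)
Shortest route: LAR–RIV–HUB–IVY–GRN = 50 min.

50 min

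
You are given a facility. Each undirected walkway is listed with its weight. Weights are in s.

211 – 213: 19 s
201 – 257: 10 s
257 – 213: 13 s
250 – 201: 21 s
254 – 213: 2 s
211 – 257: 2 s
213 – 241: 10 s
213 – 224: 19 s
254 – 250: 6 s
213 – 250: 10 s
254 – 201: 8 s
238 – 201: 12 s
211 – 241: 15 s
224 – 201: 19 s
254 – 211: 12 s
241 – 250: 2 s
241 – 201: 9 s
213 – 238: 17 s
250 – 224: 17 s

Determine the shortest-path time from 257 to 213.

13 s

Candidate routes:
257–211–254–213: 2+12+2 = 16
257–201–254–213: 10+8+2 = 20
257–213: 13 = 13
The minimum is 13 s via 257–213.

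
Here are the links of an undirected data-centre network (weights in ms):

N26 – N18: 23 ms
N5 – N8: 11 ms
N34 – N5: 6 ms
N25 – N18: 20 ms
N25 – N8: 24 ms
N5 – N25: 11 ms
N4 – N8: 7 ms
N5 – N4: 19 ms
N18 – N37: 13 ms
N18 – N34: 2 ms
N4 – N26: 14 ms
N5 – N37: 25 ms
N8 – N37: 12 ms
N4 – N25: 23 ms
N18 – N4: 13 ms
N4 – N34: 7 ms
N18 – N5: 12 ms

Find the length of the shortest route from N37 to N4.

19 ms

Compare a few routes:
N37 - N8 - N4: 12+7 = 19
N37 - N18 - N34 - N4: 13+2+7 = 22
The minimum is 19 ms via N37 - N8 - N4.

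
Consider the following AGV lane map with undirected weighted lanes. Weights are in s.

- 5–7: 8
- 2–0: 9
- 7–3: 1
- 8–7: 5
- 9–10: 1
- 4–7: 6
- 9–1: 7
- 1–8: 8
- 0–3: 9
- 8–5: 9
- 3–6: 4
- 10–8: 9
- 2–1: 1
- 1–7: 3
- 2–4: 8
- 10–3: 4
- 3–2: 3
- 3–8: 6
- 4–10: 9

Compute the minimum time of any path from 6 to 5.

13 s

Shortest distances from 6:
6: 0
3: 4  (via 6)
7: 5  (via 3)
2: 7  (via 3)
1: 8  (via 7)
10: 8  (via 3)
9: 9  (via 10)
8: 10  (via 3)
4: 11  (via 7)
0: 13  (via 3)
5: 13  (via 7)
Shortest route: 6 → 3 → 7 → 5 = 13 s.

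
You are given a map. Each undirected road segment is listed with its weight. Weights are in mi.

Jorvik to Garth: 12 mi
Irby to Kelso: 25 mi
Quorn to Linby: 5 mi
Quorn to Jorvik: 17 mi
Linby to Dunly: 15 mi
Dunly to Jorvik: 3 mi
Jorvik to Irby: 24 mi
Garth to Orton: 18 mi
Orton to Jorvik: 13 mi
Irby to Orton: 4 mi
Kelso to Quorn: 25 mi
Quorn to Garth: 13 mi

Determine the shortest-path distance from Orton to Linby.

Candidate routes:
Orton–Jorvik–Quorn–Linby: 13+17+5 = 35
Orton–Jorvik–Dunly–Linby: 13+3+15 = 31
Cheapest is Orton–Jorvik–Dunly–Linby at 31 mi.

31 mi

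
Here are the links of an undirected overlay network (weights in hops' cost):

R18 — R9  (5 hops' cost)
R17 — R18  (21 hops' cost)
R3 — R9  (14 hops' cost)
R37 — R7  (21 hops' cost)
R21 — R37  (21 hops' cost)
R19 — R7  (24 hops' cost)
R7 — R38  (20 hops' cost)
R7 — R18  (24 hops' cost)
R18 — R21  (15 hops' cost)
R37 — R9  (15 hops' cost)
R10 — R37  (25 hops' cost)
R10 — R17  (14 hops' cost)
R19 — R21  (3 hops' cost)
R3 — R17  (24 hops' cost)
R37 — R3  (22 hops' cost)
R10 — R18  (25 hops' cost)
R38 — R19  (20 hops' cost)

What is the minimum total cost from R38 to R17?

59 hops' cost

Running Dijkstra from R38:
R38: 0
R19: 20  (via R38)
R7: 20  (via R38)
R21: 23  (via R19)
R18: 38  (via R21)
R37: 41  (via R7)
R9: 43  (via R18)
R3: 57  (via R9)
R17: 59  (via R18)
Shortest route: R38 → R19 → R21 → R18 → R17 = 59 hops' cost.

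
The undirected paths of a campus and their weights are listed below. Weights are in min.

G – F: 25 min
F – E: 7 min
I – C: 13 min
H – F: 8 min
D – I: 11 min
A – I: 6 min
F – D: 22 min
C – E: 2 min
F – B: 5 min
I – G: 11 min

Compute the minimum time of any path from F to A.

28 min

Candidate routes:
F - E - C - I - A: 7+2+13+6 = 28
F - D - I - A: 22+11+6 = 39
Cheapest is F - E - C - I - A at 28 min.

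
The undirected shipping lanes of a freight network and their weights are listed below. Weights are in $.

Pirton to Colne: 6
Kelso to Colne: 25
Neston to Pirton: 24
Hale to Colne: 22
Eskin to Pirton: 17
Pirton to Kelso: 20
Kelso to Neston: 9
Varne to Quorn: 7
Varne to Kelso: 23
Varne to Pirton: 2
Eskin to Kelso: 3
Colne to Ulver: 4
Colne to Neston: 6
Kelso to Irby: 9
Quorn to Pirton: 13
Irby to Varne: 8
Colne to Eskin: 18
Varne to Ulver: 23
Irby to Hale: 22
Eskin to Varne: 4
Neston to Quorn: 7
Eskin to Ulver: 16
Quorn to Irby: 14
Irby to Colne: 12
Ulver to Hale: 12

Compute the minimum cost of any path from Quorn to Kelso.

$14

Running Dijkstra from Quorn:
Quorn: 0
Neston: 7  (via Quorn)
Varne: 7  (via Quorn)
Pirton: 9  (via Varne)
Eskin: 11  (via Varne)
Colne: 13  (via Neston)
Kelso: 14  (via Eskin)
Shortest route: Quorn–Varne–Eskin–Kelso = $14.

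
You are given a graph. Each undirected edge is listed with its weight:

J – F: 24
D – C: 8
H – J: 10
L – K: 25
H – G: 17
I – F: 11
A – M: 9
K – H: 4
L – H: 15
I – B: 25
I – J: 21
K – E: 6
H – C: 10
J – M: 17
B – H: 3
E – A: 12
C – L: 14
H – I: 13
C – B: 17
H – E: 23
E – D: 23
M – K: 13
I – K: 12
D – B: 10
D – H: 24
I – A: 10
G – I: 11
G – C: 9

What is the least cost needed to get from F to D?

37

Shortest distances from F:
F: 0
I: 11  (via F)
A: 21  (via I)
G: 22  (via I)
K: 23  (via I)
H: 24  (via I)
J: 24  (via F)
B: 27  (via H)
E: 29  (via K)
M: 30  (via A)
C: 31  (via G)
D: 37  (via B)
Shortest route: F → I → H → B → D = 37.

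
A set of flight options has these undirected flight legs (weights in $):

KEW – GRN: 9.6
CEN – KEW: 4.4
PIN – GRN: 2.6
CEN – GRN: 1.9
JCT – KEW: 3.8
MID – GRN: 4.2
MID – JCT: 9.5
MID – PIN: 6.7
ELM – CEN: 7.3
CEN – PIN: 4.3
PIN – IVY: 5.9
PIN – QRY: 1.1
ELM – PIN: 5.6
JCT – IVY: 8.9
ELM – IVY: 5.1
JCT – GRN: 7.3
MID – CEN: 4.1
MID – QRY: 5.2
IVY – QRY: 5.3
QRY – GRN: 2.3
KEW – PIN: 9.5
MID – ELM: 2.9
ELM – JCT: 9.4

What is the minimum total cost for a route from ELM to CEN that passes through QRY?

Shortest ELM→QRY: ELM–PIN–QRY = 6.7
Best QRY to CEN: QRY–GRN–CEN costing 4.2
Total via QRY: 6.7 + 4.2 = $10.9.

$10.9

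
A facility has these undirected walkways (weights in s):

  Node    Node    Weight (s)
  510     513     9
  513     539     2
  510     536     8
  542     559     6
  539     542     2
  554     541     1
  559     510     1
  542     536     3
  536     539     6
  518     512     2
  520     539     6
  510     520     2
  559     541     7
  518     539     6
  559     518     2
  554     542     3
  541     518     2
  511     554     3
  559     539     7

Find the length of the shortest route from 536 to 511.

9 s

Settle nodes by increasing distance from 536:
536: 0
542: 3  (via 536)
539: 5  (via 542)
554: 6  (via 542)
513: 7  (via 539)
541: 7  (via 554)
510: 8  (via 536)
559: 9  (via 542)
518: 9  (via 541)
511: 9  (via 554)
Shortest route: 536–542–554–511 = 9 s.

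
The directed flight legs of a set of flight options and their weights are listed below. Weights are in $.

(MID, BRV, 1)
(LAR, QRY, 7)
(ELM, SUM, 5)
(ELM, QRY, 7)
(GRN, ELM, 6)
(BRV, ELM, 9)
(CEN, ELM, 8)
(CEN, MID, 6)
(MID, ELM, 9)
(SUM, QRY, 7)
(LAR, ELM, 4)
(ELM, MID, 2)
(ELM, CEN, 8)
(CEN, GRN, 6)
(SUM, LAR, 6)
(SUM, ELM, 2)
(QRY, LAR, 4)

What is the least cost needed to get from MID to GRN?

$23

Shortest distances from MID:
MID: 0
BRV: 1  (via MID)
ELM: 9  (via MID)
SUM: 14  (via ELM)
QRY: 16  (via ELM)
CEN: 17  (via ELM)
LAR: 20  (via SUM)
GRN: 23  (via CEN)
Shortest route: MID–ELM–CEN–GRN = $23.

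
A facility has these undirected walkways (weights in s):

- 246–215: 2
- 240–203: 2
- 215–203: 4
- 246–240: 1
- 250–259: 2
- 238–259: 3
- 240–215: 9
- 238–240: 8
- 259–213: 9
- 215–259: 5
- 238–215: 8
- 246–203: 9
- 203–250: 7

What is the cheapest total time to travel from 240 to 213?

17 s

Enumerating some paths:
240 → 238 → 259 → 213: 8+3+9 = 20
240 → 246 → 215 → 259 → 213: 1+2+5+9 = 17
Cheapest is 240 → 246 → 215 → 259 → 213 at 17 s.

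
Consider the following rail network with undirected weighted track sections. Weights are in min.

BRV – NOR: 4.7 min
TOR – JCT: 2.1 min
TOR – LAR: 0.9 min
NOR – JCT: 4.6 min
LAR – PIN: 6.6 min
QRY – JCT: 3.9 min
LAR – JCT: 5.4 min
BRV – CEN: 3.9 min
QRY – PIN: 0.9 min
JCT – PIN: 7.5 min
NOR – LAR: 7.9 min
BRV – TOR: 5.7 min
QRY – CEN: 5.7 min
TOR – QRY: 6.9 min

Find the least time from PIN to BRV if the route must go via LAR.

Shortest PIN→LAR: PIN–LAR = 6.6
Best LAR to BRV: LAR–TOR–BRV costing 6.6
Total via LAR: 6.6 + 6.6 = 13.2 min.

13.2 min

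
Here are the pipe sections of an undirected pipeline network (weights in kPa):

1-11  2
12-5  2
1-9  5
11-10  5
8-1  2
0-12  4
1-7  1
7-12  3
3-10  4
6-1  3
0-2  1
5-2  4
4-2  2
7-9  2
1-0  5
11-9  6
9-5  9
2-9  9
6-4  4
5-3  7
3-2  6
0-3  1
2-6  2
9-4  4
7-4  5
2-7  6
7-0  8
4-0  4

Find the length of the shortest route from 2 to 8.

7 kPa

Settle nodes by increasing distance from 2:
2: 0
0: 1  (via 2)
3: 2  (via 0)
4: 2  (via 2)
6: 2  (via 2)
5: 4  (via 2)
1: 5  (via 6)
12: 5  (via 0)
7: 6  (via 2)
9: 6  (via 4)
10: 6  (via 3)
8: 7  (via 1)
Shortest route: 2–6–1–8 = 7 kPa.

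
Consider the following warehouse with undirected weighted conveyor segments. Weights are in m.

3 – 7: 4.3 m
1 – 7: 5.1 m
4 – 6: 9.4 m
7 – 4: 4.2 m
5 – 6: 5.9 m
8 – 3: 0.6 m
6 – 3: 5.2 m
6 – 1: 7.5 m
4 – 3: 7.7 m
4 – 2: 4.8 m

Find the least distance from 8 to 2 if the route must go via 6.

20 m

Best 8 to 6: 8–3–6 costing 5.8
Best 6 to 2: 6–4–2 costing 14.2
Total via 6: 5.8 + 14.2 = 20 m.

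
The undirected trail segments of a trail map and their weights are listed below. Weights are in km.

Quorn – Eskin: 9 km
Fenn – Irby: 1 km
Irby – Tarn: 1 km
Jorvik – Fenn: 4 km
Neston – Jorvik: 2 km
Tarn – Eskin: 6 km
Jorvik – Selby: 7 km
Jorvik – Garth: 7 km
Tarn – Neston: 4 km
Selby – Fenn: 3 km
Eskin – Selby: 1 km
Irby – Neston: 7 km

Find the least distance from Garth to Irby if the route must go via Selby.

Shortest Garth→Selby: Garth → Jorvik → Selby = 14
Best Selby to Irby: Selby → Fenn → Irby costing 4
Total via Selby: 14 + 4 = 18 km.

18 km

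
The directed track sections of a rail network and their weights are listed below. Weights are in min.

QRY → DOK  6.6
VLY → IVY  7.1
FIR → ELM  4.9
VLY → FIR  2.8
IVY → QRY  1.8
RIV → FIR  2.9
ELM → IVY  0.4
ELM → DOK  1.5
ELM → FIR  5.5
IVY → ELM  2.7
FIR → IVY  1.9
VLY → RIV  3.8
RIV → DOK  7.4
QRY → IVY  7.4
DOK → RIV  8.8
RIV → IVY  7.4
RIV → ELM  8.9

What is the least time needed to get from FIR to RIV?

14.9 min

Candidate routes:
FIR - ELM - DOK - RIV: 4.9+1.5+8.8 = 15.2
FIR - ELM - IVY - QRY - DOK - RIV: 4.9+0.4+1.8+6.6+8.8 = 22.5
FIR - IVY - QRY - DOK - RIV: 1.9+1.8+6.6+8.8 = 19.1
FIR - IVY - ELM - DOK - RIV: 1.9+2.7+1.5+8.8 = 14.9
The minimum is 14.9 min via FIR - IVY - ELM - DOK - RIV.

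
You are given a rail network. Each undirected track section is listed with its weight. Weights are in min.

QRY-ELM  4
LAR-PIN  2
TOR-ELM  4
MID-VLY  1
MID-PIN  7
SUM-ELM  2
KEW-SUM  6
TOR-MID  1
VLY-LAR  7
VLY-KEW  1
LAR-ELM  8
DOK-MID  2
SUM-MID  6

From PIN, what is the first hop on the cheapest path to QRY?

Candidate routes:
PIN–MID–TOR–ELM–QRY: 7+1+4+4 = 16
PIN–MID–SUM–ELM–QRY: 7+6+2+4 = 19
PIN–LAR–ELM–QRY: 2+8+4 = 14
PIN–LAR–VLY–MID–TOR–ELM–QRY: 2+7+1+1+4+4 = 19
The minimum is 14 min via PIN–LAR–ELM–QRY.
So from PIN the first move is to LAR.

LAR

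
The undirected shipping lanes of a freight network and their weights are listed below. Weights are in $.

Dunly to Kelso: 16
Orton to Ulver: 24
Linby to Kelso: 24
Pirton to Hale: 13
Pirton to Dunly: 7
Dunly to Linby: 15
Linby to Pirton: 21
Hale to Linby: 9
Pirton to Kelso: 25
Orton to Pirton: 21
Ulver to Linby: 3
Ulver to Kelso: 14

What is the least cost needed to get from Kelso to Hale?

$26

Compare a few routes:
Kelso–Dunly–Pirton–Hale: 16+7+13 = 36
Kelso–Ulver–Linby–Hale: 14+3+9 = 26
Kelso–Linby–Hale: 24+9 = 33
The minimum is $26 via Kelso–Ulver–Linby–Hale.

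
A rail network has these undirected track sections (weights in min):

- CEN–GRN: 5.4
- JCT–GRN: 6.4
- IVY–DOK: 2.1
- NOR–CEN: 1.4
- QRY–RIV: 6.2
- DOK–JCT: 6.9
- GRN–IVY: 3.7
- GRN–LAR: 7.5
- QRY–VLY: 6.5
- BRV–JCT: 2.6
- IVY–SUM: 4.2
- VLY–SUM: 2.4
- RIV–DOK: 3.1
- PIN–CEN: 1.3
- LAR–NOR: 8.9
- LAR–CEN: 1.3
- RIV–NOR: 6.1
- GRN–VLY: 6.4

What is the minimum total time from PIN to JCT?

Settle nodes by increasing distance from PIN:
PIN: 0
CEN: 1.3  (via PIN)
LAR: 2.6  (via CEN)
NOR: 2.7  (via CEN)
GRN: 6.7  (via CEN)
RIV: 8.8  (via NOR)
IVY: 10.4  (via GRN)
DOK: 11.9  (via RIV)
VLY: 13.1  (via GRN)
JCT: 13.1  (via GRN)
Shortest route: PIN–CEN–GRN–JCT = 13.1 min.

13.1 min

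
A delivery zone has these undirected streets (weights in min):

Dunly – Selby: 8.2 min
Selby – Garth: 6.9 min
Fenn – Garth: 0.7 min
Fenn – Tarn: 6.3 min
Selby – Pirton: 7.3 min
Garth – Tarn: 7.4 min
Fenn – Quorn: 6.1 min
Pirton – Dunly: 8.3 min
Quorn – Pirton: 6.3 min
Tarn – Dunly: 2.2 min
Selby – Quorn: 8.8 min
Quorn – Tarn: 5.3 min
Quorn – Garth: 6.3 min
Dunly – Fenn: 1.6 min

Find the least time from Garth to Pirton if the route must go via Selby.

Shortest Garth→Selby: Garth–Selby = 6.9
Shortest Selby→Pirton: Selby–Pirton = 7.3
Total via Selby: 6.9 + 7.3 = 14.2 min.

14.2 min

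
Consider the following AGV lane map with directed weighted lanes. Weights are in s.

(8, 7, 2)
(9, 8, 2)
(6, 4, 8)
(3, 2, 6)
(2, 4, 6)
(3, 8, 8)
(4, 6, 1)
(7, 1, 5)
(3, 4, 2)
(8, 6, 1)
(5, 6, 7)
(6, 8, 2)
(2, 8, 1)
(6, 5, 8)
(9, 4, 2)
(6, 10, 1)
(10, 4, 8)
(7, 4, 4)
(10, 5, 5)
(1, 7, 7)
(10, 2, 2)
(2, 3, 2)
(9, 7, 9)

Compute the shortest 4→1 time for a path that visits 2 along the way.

Shortest 4→2: 4–6–10–2 = 4
Best 2 to 1: 2–8–7–1 costing 8
Total via 2: 4 + 8 = 12 s.

12 s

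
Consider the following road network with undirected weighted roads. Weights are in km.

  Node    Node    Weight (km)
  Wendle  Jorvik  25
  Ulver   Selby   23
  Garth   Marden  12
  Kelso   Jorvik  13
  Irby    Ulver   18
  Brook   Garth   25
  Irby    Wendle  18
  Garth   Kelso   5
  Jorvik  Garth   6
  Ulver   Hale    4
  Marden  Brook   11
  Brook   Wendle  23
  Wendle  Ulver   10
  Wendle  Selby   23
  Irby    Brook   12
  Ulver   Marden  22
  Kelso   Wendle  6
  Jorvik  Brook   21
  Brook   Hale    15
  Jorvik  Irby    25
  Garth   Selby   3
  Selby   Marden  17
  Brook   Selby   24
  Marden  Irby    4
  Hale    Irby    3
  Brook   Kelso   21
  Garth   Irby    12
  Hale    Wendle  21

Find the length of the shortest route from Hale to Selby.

Compare a few routes:
Hale → Irby → Marden → Selby: 3+4+17 = 24
Hale → Irby → Marden → Garth → Selby: 3+4+12+3 = 22
Hale → Irby → Garth → Selby: 3+12+3 = 18
Cheapest is Hale → Irby → Garth → Selby at 18 km.

18 km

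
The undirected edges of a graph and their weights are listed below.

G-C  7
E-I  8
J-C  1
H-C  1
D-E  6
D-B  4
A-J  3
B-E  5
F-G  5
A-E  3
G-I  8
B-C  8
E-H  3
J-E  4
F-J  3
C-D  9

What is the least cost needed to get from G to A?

11

Compare a few routes:
G → C → H → E → A: 7+1+3+3 = 14
G → F → J → A: 5+3+3 = 11
Cheapest is G → F → J → A at 11.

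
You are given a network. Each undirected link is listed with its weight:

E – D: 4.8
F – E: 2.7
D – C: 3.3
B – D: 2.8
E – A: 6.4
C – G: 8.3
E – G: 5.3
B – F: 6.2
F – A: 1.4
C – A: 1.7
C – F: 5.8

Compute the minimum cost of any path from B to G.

12.9

Shortest distances from B:
B: 0
D: 2.8  (via B)
C: 6.1  (via D)
F: 6.2  (via B)
A: 7.6  (via F)
E: 7.6  (via D)
G: 12.9  (via E)
Shortest route: B → D → E → G = 12.9.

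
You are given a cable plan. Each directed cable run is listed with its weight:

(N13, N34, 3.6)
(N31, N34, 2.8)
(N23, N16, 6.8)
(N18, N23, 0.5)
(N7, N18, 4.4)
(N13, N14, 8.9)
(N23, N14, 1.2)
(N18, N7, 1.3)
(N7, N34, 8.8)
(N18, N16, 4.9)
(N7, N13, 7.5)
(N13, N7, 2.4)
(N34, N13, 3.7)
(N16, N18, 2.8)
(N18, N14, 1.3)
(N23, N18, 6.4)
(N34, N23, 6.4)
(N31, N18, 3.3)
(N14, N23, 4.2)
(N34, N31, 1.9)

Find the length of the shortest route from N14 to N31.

22.6

Candidate routes:
N14–N23–N18–N7–N34–N31: 4.2+6.4+1.3+8.8+1.9 = 22.6
N14–N23–N18–N7–N13–N34–N31: 4.2+6.4+1.3+7.5+3.6+1.9 = 24.9
N14–N23–N16–N18–N7–N34–N31: 4.2+6.8+2.8+1.3+8.8+1.9 = 25.8
The minimum is 22.6 via N14–N23–N18–N7–N34–N31.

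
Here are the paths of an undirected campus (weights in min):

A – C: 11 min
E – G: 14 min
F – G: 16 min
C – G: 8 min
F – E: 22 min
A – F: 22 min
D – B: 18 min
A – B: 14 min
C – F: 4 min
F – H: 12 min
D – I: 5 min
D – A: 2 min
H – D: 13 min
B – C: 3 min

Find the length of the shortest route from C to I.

Running Dijkstra from C:
C: 0
B: 3  (via C)
F: 4  (via C)
G: 8  (via C)
A: 11  (via C)
D: 13  (via A)
H: 16  (via F)
I: 18  (via D)
Shortest route: C → A → D → I = 18 min.

18 min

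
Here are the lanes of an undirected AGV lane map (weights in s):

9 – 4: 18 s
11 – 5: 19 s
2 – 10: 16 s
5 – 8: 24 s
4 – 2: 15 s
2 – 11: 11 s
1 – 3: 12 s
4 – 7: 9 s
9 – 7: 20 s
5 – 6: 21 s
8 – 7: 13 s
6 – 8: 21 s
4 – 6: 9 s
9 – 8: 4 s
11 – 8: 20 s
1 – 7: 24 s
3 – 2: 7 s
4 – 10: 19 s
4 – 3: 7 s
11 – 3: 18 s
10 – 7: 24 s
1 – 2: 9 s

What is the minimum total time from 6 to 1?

Settle nodes by increasing distance from 6:
6: 0
4: 9  (via 6)
3: 16  (via 4)
7: 18  (via 4)
5: 21  (via 6)
8: 21  (via 6)
2: 23  (via 3)
9: 25  (via 8)
1: 28  (via 3)
Shortest route: 6 → 4 → 3 → 1 = 28 s.

28 s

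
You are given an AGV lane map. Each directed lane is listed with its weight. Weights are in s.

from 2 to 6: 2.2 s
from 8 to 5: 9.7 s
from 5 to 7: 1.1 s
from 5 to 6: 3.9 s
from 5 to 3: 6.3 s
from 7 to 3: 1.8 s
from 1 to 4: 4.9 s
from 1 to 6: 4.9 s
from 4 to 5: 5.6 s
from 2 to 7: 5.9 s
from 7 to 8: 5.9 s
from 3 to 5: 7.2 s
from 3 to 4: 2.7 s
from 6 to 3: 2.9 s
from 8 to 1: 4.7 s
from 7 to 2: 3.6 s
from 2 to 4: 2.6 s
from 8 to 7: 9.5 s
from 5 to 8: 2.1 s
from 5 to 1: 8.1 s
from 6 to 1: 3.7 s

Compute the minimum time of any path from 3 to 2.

11.9 s

Running Dijkstra from 3:
3: 0
4: 2.7  (via 3)
5: 7.2  (via 3)
7: 8.3  (via 5)
8: 9.3  (via 5)
6: 11.1  (via 5)
2: 11.9  (via 7)
Shortest route: 3–5–7–2 = 11.9 s.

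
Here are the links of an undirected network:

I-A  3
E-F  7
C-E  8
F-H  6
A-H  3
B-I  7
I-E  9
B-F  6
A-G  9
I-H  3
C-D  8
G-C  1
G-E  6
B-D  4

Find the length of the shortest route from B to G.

Settle nodes by increasing distance from B:
B: 0
D: 4  (via B)
F: 6  (via B)
I: 7  (via B)
A: 10  (via I)
H: 10  (via I)
C: 12  (via D)
E: 13  (via F)
G: 13  (via C)
Shortest route: B–D–C–G = 13.

13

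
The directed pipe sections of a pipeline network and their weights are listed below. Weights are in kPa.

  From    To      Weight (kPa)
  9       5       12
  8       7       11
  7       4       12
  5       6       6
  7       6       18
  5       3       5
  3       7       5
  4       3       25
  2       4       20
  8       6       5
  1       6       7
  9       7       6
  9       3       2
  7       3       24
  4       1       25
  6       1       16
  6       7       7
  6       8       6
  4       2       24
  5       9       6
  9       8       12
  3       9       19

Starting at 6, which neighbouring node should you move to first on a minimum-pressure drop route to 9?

Compare a few routes:
6 - 7 - 3 - 9: 7+24+19 = 50
6 - 8 - 7 - 3 - 9: 6+11+24+19 = 60
Cheapest is 6 - 7 - 3 - 9 at 50 kPa.
So from 6 the first move is to 7.

7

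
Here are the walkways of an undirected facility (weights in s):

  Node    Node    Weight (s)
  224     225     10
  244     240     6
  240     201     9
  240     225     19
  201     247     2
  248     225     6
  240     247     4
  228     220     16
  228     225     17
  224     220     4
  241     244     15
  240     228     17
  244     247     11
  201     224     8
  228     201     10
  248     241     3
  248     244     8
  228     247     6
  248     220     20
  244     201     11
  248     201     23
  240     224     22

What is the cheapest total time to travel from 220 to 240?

Settle nodes by increasing distance from 220:
220: 0
224: 4  (via 220)
201: 12  (via 224)
225: 14  (via 224)
247: 14  (via 201)
228: 16  (via 220)
240: 18  (via 247)
Shortest route: 220 → 224 → 201 → 247 → 240 = 18 s.

18 s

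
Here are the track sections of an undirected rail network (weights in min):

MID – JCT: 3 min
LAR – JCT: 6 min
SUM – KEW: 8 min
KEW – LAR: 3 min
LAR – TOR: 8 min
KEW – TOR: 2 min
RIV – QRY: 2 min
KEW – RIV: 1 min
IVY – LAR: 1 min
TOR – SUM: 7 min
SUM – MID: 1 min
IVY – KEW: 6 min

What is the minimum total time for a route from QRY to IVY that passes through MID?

Best QRY to MID: QRY–RIV–KEW–SUM–MID costing 12
Best MID to IVY: MID–JCT–LAR–IVY costing 10
Total via MID: 12 + 10 = 22 min.

22 min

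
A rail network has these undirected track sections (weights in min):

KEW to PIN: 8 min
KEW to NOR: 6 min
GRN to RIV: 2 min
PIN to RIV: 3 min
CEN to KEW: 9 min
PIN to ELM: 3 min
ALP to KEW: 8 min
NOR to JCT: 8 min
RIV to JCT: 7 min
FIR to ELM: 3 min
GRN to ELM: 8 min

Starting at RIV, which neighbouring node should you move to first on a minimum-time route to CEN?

PIN

Candidate routes:
RIV → PIN → KEW → CEN: 3+8+9 = 20
RIV → GRN → ELM → PIN → KEW → CEN: 2+8+3+8+9 = 30
RIV → JCT → NOR → KEW → CEN: 7+8+6+9 = 30
Cheapest is RIV → PIN → KEW → CEN at 20 min.
So from RIV the first move is to PIN.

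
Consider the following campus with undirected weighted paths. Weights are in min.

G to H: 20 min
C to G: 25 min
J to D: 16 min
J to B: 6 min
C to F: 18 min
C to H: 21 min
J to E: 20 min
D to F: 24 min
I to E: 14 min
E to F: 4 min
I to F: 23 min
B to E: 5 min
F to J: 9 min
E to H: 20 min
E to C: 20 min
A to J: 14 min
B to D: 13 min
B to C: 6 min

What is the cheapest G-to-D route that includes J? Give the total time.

Shortest G→J: G → C → B → J = 37
Shortest J→D: J → D = 16
Total via J: 37 + 16 = 53 min.

53 min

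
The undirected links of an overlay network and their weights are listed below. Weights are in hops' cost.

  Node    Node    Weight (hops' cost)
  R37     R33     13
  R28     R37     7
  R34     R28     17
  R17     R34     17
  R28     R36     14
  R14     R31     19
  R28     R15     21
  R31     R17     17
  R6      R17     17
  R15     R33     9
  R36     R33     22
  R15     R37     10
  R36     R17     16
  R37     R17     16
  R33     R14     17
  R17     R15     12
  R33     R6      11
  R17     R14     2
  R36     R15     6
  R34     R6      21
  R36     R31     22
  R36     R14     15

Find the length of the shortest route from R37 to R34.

Settle nodes by increasing distance from R37:
R37: 0
R28: 7  (via R37)
R15: 10  (via R37)
R33: 13  (via R37)
R17: 16  (via R37)
R36: 16  (via R15)
R14: 18  (via R17)
R6: 24  (via R33)
R34: 24  (via R28)
Shortest route: R37 → R28 → R34 = 24 hops' cost.

24 hops' cost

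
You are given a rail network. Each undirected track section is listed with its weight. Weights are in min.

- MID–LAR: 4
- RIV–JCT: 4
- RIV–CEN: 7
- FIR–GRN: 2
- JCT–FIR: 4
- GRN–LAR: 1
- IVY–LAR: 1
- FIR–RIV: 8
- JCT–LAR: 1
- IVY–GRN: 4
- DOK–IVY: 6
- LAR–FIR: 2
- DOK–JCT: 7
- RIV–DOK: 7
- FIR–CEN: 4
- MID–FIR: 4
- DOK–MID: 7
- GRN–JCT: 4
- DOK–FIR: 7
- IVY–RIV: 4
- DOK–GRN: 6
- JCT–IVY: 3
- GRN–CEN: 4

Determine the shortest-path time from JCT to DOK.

7 min

Shortest distances from JCT:
JCT: 0
LAR: 1  (via JCT)
GRN: 2  (via LAR)
IVY: 2  (via LAR)
FIR: 3  (via LAR)
RIV: 4  (via JCT)
MID: 5  (via LAR)
CEN: 6  (via GRN)
DOK: 7  (via JCT)
Shortest route: JCT–DOK = 7 min.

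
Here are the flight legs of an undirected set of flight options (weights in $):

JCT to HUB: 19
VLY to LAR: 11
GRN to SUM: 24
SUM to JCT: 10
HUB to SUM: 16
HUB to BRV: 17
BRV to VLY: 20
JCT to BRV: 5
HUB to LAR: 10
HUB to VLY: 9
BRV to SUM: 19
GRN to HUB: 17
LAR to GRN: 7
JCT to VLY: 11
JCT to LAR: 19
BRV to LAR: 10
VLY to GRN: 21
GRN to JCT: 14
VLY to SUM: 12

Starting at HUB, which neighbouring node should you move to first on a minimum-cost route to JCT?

JCT

Compare a few routes:
HUB–BRV–JCT: 17+5 = 22
HUB–JCT: 19 = 19
HUB–VLY–JCT: 9+11 = 20
HUB–LAR–BRV–JCT: 10+10+5 = 25
Cheapest is HUB–JCT at $19.
So from HUB the first move is to JCT.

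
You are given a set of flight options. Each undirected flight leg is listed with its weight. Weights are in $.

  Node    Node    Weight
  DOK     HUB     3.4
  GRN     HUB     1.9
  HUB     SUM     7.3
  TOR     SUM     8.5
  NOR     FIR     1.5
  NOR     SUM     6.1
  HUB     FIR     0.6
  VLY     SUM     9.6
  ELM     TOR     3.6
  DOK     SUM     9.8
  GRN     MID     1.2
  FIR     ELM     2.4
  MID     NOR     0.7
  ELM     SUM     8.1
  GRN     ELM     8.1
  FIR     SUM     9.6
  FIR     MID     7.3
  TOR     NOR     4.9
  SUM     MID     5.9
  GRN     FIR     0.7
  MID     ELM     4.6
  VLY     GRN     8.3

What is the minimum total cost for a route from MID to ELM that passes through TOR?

$9.2

Best MID to TOR: MID–NOR–TOR costing 5.6
Best TOR to ELM: TOR–ELM costing 3.6
Total via TOR: 5.6 + 3.6 = $9.2.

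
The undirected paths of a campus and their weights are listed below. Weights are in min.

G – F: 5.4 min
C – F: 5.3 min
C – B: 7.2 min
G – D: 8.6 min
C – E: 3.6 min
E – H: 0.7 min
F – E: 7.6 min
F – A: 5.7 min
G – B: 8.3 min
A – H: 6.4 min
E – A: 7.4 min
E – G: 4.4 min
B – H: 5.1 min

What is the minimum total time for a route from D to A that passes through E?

Shortest D→E: D → G → E = 13
Shortest E→A: E → H → A = 7.1
Total via E: 13 + 7.1 = 20.1 min.

20.1 min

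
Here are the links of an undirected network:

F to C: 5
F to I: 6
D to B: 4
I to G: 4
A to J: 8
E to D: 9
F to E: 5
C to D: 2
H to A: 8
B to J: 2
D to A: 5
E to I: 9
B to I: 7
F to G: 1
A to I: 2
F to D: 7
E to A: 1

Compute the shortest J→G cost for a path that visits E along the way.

Best J to E: J → A → E costing 9
Shortest E→G: E → F → G = 6
Total via E: 9 + 6 = 15.

15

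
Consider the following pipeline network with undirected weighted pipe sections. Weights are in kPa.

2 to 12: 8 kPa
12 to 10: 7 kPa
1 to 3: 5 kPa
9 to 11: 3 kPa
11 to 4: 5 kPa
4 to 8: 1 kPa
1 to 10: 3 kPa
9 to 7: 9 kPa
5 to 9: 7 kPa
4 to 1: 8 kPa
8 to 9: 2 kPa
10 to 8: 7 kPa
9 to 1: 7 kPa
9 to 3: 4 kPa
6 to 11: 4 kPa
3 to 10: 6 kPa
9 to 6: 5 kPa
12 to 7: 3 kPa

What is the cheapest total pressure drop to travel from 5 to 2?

Enumerating some paths:
5 → 9 → 3 → 10 → 12 → 2: 7+4+6+7+8 = 32
5 → 9 → 8 → 10 → 12 → 2: 7+2+7+7+8 = 31
5 → 9 → 7 → 12 → 2: 7+9+3+8 = 27
Cheapest is 5 → 9 → 7 → 12 → 2 at 27 kPa.

27 kPa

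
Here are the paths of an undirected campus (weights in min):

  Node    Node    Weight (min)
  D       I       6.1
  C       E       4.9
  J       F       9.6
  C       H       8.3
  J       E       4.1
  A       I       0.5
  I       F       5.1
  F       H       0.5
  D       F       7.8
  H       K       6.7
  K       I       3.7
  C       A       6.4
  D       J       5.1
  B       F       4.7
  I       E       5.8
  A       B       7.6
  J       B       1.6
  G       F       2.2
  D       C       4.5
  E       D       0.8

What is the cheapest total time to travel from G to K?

Shortest distances from G:
G: 0
F: 2.2  (via G)
H: 2.7  (via F)
B: 6.9  (via F)
I: 7.3  (via F)
A: 7.8  (via I)
J: 8.5  (via B)
K: 9.4  (via H)
Shortest route: G–F–H–K = 9.4 min.

9.4 min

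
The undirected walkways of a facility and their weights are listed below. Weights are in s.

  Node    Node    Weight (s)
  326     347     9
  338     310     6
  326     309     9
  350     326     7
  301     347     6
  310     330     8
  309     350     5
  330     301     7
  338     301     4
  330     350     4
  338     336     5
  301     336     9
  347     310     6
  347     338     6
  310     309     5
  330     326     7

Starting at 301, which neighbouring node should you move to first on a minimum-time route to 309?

Enumerating some paths:
301 → 330 → 310 → 309: 7+8+5 = 20
301 → 347 → 310 → 309: 6+6+5 = 17
301 → 330 → 350 → 309: 7+4+5 = 16
301 → 338 → 310 → 309: 4+6+5 = 15
Cheapest is 301 → 338 → 310 → 309 at 15 s.
So from 301 the first move is to 338.

338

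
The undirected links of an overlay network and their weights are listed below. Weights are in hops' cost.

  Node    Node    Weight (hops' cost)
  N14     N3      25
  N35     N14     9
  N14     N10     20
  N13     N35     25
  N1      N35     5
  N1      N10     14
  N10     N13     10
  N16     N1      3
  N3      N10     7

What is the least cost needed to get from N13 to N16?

Candidate routes:
N13 - N10 - N1 - N16: 10+14+3 = 27
N13 - N35 - N1 - N16: 25+5+3 = 33
The minimum is 27 hops' cost via N13 - N10 - N1 - N16.

27 hops' cost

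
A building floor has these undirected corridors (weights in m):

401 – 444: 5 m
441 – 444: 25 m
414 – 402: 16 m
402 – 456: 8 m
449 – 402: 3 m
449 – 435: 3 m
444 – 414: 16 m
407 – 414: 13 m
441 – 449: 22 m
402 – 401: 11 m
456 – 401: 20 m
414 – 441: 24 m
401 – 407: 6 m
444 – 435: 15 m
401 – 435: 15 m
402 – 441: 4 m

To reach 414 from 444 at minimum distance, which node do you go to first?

Compare a few routes:
444 - 414: 16 = 16
444 - 401 - 402 - 414: 5+11+16 = 32
444 - 401 - 407 - 414: 5+6+13 = 24
Cheapest is 444 - 414 at 16 m.
So from 444 the first move is to 414.

414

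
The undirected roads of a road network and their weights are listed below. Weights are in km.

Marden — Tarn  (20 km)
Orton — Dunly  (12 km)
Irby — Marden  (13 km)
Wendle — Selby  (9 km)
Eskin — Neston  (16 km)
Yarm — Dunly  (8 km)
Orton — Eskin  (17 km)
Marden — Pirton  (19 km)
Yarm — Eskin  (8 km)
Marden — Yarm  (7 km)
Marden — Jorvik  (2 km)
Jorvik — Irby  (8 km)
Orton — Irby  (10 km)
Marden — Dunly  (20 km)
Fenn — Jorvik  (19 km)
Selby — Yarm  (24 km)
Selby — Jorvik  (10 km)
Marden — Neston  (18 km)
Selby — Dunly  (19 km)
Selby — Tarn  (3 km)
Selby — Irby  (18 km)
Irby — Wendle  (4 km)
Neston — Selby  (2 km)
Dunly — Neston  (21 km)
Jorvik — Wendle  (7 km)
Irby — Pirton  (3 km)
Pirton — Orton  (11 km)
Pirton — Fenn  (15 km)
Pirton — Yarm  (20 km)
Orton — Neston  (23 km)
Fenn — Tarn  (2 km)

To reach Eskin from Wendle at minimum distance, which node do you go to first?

Compare a few routes:
Wendle → Selby → Neston → Eskin: 9+2+16 = 27
Wendle → Irby → Jorvik → Marden → Yarm → Eskin: 4+8+2+7+8 = 29
Wendle → Jorvik → Marden → Yarm → Eskin: 7+2+7+8 = 24
The minimum is 24 km via Wendle → Jorvik → Marden → Yarm → Eskin.
So from Wendle the first move is to Jorvik.

Jorvik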